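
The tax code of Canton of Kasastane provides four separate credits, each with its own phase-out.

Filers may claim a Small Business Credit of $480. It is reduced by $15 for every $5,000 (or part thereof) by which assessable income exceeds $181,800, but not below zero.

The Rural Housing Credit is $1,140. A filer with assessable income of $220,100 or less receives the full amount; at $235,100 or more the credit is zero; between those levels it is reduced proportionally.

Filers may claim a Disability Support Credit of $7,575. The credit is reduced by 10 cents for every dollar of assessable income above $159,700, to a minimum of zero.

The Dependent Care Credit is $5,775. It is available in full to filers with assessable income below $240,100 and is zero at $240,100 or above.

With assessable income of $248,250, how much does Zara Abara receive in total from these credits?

$270

Small Business Credit: income exceeds $181,800 by $66,450, which is 14 full-or-partial $5,000 increments; reduction = 14 × $15 = $210, leaving $270.
Rural Housing Credit: $248,250 is at or above $235,100, so the credit is $0.
Disability Support Credit: 10% of the $88,550 excess over $159,700 is $8,855 ≥ base, so the credit is $0.
Dependent Care Credit: $248,250 meets or exceeds the $240,100 cutoff, so the credit is $0.
Total: $270 + $0 + $0 + $0 = $270.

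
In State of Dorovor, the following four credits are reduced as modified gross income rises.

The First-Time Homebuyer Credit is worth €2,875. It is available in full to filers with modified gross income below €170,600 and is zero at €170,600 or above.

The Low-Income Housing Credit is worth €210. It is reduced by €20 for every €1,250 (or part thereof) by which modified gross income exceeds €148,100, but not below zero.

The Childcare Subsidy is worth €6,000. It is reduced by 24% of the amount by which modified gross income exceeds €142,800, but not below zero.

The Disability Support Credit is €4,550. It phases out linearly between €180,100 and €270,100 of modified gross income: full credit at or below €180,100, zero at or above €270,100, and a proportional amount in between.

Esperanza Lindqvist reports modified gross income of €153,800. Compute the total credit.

First-Time Homebuyer Credit: €153,800 is below the €170,600 cutoff, so the full €2,875 applies.
Low-Income Housing Credit: income exceeds €148,100 by €5,700, which is 5 full-or-partial €1,250 increments; reduction = 5 × €20 = €100, leaving €110.
Childcare Subsidy: 24% of the €11,000 excess over €142,800 is €2,640; credit = €6,000 − €2,640 = €3,360.
Disability Support Credit: €153,800 is at or below the €180,100 threshold, so the full €4,550 applies.
Total: €2,875 + €110 + €3,360 + €4,550 = €10,895.

€10,895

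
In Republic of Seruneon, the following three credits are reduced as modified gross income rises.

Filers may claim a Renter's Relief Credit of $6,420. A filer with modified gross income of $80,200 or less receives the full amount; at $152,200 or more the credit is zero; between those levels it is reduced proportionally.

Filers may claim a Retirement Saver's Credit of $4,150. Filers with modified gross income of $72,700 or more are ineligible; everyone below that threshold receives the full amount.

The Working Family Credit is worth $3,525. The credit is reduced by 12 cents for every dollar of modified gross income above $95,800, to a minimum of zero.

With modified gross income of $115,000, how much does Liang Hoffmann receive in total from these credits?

Renter's Relief Credit: $115,000 is $34,800 into a $72,000 phase-out range, leaving 37,200/72,000 of the credit: $6,420 × 37,200/72,000 = $3,317.
Retirement Saver's Credit: $115,000 meets or exceeds the $72,700 cutoff, so the credit is $0.
Working Family Credit: 12% of the $19,200 excess over $95,800 is $2,304; credit = $3,525 − $2,304 = $1,221.
Total: $3,317 + $0 + $1,221 = $4,538.

$4,538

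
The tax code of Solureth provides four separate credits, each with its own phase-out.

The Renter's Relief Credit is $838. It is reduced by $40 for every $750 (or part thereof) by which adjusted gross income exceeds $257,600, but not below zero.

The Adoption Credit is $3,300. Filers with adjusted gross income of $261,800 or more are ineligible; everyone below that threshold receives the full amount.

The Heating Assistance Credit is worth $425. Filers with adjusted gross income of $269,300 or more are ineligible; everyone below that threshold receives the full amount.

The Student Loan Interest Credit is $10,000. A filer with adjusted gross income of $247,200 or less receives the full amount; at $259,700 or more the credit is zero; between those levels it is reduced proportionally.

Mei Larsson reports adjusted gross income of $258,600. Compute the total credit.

$5,363

Renter's Relief Credit: income exceeds $257,600 by $1,000, which is 2 full-or-partial $750 increments; reduction = 2 × $40 = $80, leaving $758.
Adoption Credit: $258,600 is below the $261,800 cutoff, so the full $3,300 applies.
Heating Assistance Credit: $258,600 is below the $269,300 cutoff, so the full $425 applies.
Student Loan Interest Credit: $258,600 is $11,400 into a $12,500 phase-out range, leaving 1,100/12,500 of the credit: $10,000 × 1,100/12,500 = $880.
Total: $758 + $3,300 + $425 + $880 = $5,363.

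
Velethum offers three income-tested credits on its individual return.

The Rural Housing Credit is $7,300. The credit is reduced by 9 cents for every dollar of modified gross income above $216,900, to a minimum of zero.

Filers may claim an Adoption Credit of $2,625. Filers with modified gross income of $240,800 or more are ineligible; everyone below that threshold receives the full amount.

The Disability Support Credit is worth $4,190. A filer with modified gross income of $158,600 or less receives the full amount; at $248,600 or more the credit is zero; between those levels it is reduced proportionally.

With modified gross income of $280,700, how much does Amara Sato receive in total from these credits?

$1,558

Rural Housing Credit: 9% of the $63,800 excess over $216,900 is $5,742; credit = $7,300 − $5,742 = $1,558.
Adoption Credit: $280,700 meets or exceeds the $240,800 cutoff, so the credit is $0.
Disability Support Credit: $280,700 is at or above $248,600, so the credit is $0.
Total: $1,558 + $0 + $0 = $1,558.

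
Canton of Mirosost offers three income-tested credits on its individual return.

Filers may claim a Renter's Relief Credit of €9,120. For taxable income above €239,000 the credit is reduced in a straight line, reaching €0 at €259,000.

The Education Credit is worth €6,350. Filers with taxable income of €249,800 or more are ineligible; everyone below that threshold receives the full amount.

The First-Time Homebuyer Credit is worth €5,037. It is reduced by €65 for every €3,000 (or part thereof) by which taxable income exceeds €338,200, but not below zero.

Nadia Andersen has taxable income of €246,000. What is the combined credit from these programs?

€17,315

Renter's Relief Credit: €246,000 is €7,000 into a €20,000 phase-out range, leaving 13,000/20,000 of the credit: €9,120 × 13,000/20,000 = €5,928.
Education Credit: €246,000 is below the €249,800 cutoff, so the full €6,350 applies.
First-Time Homebuyer Credit: €246,000 is at or below the €338,200 threshold, so the full €5,037 applies.
Total: €5,928 + €6,350 + €5,037 = €17,315.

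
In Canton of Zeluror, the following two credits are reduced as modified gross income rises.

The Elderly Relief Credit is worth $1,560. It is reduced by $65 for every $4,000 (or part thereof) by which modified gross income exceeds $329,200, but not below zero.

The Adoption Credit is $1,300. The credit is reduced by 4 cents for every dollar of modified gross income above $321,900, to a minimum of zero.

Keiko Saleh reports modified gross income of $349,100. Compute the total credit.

Elderly Relief Credit: income exceeds $329,200 by $19,900, which is 5 full-or-partial $4,000 increments; reduction = 5 × $65 = $325, leaving $1,235.
Adoption Credit: 4% of the $27,200 excess over $321,900 is $1,088; credit = $1,300 − $1,088 = $212.
Total: $1,235 + $212 = $1,447.

$1,447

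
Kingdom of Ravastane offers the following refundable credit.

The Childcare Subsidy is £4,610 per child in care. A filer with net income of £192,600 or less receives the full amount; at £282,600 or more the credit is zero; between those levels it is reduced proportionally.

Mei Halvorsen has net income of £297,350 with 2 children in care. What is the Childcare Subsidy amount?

£0

Childcare Subsidy: base = 2 × £4,610 = £9,220. £297,350 is at or above £282,600, so the credit is £0.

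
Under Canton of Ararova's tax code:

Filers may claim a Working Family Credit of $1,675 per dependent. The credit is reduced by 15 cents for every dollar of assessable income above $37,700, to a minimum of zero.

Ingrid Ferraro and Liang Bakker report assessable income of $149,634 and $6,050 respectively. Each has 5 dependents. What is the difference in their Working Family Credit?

Ingrid ($149,634): Working Family Credit: base = 5 × $1,675 = $8,375. 15% of the $111,934 excess over $37,700 is $16,790.10 ≥ base, so the credit is $0.
Liang ($6,050): Working Family Credit: base = 5 × $1,675 = $8,375. $6,050 is at or below the $37,700 threshold, so the full $8,375 applies.
Difference: |$0 − $8,375| = $8,375.

$8,375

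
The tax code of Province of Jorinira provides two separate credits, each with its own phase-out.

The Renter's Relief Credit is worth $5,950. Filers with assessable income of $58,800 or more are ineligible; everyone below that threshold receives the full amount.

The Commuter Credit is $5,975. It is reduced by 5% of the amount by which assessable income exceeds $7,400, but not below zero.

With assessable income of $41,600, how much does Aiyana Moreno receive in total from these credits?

$10,215

Renter's Relief Credit: $41,600 is below the $58,800 cutoff, so the full $5,950 applies.
Commuter Credit: 5% of the $34,200 excess over $7,400 is $1,710; credit = $5,975 − $1,710 = $4,265.
Total: $5,950 + $4,265 = $10,215.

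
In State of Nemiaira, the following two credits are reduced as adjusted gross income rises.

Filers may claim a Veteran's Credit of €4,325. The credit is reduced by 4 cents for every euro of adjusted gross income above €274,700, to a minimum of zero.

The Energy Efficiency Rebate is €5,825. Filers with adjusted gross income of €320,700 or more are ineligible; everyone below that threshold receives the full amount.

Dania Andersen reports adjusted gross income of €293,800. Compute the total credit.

Veteran's Credit: 4% of the €19,100 excess over €274,700 is €764; credit = €4,325 − €764 = €3,561.
Energy Efficiency Rebate: €293,800 is below the €320,700 cutoff, so the full €5,825 applies.
Total: €3,561 + €5,825 = €9,386.

€9,386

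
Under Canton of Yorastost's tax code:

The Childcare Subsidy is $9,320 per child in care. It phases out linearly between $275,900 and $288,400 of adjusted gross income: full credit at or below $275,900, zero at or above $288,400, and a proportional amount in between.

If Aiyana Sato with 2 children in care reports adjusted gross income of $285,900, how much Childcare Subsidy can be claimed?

$3,728

Childcare Subsidy: base = 2 × $9,320 = $18,640. $285,900 is $10,000 into a $12,500 phase-out range, leaving 2,500/12,500 of the credit: $18,640 × 2,500/12,500 = $3,728.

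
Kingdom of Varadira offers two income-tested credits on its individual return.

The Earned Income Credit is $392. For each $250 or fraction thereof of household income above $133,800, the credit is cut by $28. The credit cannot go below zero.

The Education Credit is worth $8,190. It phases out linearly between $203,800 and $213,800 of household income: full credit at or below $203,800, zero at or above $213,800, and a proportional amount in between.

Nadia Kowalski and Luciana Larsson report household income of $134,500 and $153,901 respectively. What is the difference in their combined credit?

Nadia ($134,500): Earned Income Credit: income exceeds $133,800 by $700, which is 3 full-or-partial $250 increments; reduction = 3 × $28 = $84, leaving $308. Education Credit: $134,500 is at or below the $203,800 threshold, so the full $8,190 applies. total $308 + $8,190 = $8,498
Luciana ($153,901): Earned Income Credit: income exceeds $133,800 by $20,101 → 81 increments × $28 = $2,268 ≥ base, so the credit is $0. Education Credit: $153,901 is at or below the $203,800 threshold, so the full $8,190 applies. total $0 + $8,190 = $8,190
Difference: |$8,498 − $8,190| = $308.

$308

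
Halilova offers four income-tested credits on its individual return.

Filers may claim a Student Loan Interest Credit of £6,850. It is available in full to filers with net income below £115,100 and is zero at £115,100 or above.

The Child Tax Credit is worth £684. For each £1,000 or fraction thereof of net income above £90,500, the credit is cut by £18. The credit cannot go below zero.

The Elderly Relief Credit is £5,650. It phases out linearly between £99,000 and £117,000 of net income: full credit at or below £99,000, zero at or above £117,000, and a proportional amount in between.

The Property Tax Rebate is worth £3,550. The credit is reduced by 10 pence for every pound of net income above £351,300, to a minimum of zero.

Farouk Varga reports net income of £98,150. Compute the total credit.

Student Loan Interest Credit: £98,150 is below the £115,100 cutoff, so the full £6,850 applies.
Child Tax Credit: income exceeds £90,500 by £7,650, which is 8 full-or-partial £1,000 increments; reduction = 8 × £18 = £144, leaving £540.
Elderly Relief Credit: £98,150 is at or below the £99,000 threshold, so the full £5,650 applies.
Property Tax Rebate: £98,150 is at or below the £351,300 threshold, so the full £3,550 applies.
Total: £6,850 + £540 + £5,650 + £3,550 = £16,590.

£16,590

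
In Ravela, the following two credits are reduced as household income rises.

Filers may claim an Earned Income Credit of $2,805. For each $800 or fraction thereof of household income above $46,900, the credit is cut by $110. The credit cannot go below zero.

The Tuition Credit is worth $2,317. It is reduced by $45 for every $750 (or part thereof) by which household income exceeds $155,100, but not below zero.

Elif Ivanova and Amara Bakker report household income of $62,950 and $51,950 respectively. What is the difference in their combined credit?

Elif ($62,950): Earned Income Credit: income exceeds $46,900 by $16,050, which is 21 full-or-partial $800 increments; reduction = 21 × $110 = $2,310, leaving $495. Tuition Credit: $62,950 is at or below the $155,100 threshold, so the full $2,317 applies. total $495 + $2,317 = $2,812
Amara ($51,950): Earned Income Credit: income exceeds $46,900 by $5,050, which is 7 full-or-partial $800 increments; reduction = 7 × $110 = $770, leaving $2,035. Tuition Credit: $51,950 is at or below the $155,100 threshold, so the full $2,317 applies. total $2,035 + $2,317 = $4,352
Difference: |$2,812 − $4,352| = $1,540.

$1,540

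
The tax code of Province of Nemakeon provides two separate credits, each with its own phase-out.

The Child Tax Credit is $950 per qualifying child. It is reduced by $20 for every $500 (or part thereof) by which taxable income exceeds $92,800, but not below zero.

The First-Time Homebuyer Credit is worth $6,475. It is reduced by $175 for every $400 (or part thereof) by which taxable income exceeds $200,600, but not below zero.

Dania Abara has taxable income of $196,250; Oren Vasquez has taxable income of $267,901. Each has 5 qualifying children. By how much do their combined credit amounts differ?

$7,085

Dania ($196,250): Child Tax Credit: base = 5 × $950 = $4,750. income exceeds $92,800 by $103,450, which is 207 full-or-partial $500 increments; reduction = 207 × $20 = $4,140, leaving $610. First-Time Homebuyer Credit: $196,250 is at or below the $200,600 threshold, so the full $6,475 applies. total $610 + $6,475 = $7,085
Oren ($267,901): Child Tax Credit: base = 5 × $950 = $4,750. income exceeds $92,800 by $175,101 → 351 increments × $20 = $7,020 ≥ base, so the credit is $0. First-Time Homebuyer Credit: income exceeds $200,600 by $67,301 → 169 increments × $175 = $29,575 ≥ base, so the credit is $0. total $0 + $0 = $0
Difference: |$7,085 − $0| = $7,085.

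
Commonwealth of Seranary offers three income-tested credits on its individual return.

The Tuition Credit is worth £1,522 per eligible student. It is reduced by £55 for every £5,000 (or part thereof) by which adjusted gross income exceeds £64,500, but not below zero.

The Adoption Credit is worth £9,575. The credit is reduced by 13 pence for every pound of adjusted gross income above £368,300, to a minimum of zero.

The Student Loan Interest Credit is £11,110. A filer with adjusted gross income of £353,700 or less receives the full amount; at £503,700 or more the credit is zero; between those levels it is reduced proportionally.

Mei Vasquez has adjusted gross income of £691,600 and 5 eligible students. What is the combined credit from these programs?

Tuition Credit: base = 5 × £1,522 = £7,610. income exceeds £64,500 by £627,100, which is 126 full-or-partial £5,000 increments; reduction = 126 × £55 = £6,930, leaving £680.
Adoption Credit: 13% of the £323,300 excess over £368,300 is £42,029 ≥ base, so the credit is £0.
Student Loan Interest Credit: £691,600 is at or above £503,700, so the credit is £0.
Total: £680 + £0 + £0 = £680.

£680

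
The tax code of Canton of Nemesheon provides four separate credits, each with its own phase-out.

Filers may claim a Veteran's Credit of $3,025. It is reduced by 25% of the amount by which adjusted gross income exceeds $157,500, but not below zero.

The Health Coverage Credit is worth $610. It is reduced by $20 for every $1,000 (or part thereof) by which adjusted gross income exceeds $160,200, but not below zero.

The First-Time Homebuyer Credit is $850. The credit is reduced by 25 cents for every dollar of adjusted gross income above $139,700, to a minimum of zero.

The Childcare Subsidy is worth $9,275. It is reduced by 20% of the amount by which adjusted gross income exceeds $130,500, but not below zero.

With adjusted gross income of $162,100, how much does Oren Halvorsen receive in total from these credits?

Veteran's Credit: 25% of the $4,600 excess over $157,500 is $1,150; credit = $3,025 − $1,150 = $1,875.
Health Coverage Credit: income exceeds $160,200 by $1,900, which is 2 full-or-partial $1,000 increments; reduction = 2 × $20 = $40, leaving $570.
First-Time Homebuyer Credit: 25% of the $22,400 excess over $139,700 is $5,600 ≥ base, so the credit is $0.
Childcare Subsidy: 20% of the $31,600 excess over $130,500 is $6,320; credit = $9,275 − $6,320 = $2,955.
Total: $1,875 + $570 + $0 + $2,955 = $5,400.

$5,400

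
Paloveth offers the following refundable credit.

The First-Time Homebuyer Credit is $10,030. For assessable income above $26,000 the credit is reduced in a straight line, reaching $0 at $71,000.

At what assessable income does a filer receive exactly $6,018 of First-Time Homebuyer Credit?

$44,000

$6,018 is 6,018/10,030 of the full $10,030, so 4,012/10,030 of the $45,000 range has been used: income = $26,000 + $45,000 × 4,012/10,030 = $44,000.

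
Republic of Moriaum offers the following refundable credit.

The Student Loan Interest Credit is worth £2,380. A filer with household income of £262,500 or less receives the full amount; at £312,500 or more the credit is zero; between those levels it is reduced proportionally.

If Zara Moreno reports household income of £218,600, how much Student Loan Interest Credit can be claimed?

£2,380

Student Loan Interest Credit: £218,600 is at or below the £262,500 threshold, so the full £2,380 applies.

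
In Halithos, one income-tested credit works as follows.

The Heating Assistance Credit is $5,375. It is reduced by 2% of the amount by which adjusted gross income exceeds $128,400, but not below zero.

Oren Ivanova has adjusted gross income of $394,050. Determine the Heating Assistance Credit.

$62

Heating Assistance Credit: 2% of the $265,650 excess over $128,400 is $5,313; credit = $5,375 − $5,313 = $62.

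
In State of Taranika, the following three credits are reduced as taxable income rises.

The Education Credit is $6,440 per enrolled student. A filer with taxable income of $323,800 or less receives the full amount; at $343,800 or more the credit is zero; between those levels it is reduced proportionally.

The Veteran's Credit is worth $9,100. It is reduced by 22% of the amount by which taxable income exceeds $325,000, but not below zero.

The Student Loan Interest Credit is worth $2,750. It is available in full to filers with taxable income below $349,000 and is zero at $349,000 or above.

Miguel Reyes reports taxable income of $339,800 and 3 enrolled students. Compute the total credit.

Education Credit: base = 3 × $6,440 = $19,320. $339,800 is $16,000 into a $20,000 phase-out range, leaving 4,000/20,000 of the credit: $19,320 × 4,000/20,000 = $3,864.
Veteran's Credit: 22% of the $14,800 excess over $325,000 is $3,256; credit = $9,100 − $3,256 = $5,844.
Student Loan Interest Credit: $339,800 is below the $349,000 cutoff, so the full $2,750 applies.
Total: $3,864 + $5,844 + $2,750 = $12,458.

$12,458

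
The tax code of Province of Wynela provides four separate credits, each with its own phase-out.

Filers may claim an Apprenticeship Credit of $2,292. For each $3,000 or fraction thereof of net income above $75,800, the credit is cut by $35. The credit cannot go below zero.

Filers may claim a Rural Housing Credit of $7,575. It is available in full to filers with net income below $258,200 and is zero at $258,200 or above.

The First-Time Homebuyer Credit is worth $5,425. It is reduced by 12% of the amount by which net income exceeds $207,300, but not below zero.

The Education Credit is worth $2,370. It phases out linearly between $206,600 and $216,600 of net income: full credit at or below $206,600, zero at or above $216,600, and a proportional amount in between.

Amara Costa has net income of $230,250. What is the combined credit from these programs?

Apprenticeship Credit: income exceeds $75,800 by $154,450, which is 52 full-or-partial $3,000 increments; reduction = 52 × $35 = $1,820, leaving $472.
Rural Housing Credit: $230,250 is below the $258,200 cutoff, so the full $7,575 applies.
First-Time Homebuyer Credit: 12% of the $22,950 excess over $207,300 is $2,754; credit = $5,425 − $2,754 = $2,671.
Education Credit: $230,250 is at or above $216,600, so the credit is $0.
Total: $472 + $7,575 + $2,671 + $0 = $10,718.

$10,718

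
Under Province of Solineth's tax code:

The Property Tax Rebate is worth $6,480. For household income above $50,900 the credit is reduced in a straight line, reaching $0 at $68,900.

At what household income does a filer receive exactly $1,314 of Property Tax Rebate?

$1,314 is 1,314/6,480 of the full $6,480, so 5,166/6,480 of the $18,000 range has been used: income = $50,900 + $18,000 × 5,166/6,480 = $65,250.

$65,250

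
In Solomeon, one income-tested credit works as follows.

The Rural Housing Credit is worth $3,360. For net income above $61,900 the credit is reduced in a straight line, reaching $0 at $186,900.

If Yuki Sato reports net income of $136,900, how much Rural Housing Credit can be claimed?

$1,344

Rural Housing Credit: $136,900 is $75,000 into a $125,000 phase-out range, leaving 50,000/125,000 of the credit: $3,360 × 50,000/125,000 = $1,344.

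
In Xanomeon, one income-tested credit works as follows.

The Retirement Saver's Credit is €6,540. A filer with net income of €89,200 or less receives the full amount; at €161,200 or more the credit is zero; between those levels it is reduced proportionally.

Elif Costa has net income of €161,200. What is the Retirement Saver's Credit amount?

Retirement Saver's Credit: €161,200 is at or above €161,200, so the credit is €0.

€0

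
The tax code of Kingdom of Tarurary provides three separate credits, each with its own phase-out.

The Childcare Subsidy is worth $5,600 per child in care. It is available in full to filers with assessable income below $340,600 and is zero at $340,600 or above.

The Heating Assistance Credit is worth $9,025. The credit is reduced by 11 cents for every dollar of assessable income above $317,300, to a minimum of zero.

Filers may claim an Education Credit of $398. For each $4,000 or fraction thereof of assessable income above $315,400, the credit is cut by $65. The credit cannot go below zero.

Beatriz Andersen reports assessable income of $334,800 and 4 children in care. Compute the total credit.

$29,573

Childcare Subsidy: base = 4 × $5,600 = $22,400. $334,800 is below the $340,600 cutoff, so the full $22,400 applies.
Heating Assistance Credit: 11% of the $17,500 excess over $317,300 is $1,925; credit = $9,025 − $1,925 = $7,100.
Education Credit: income exceeds $315,400 by $19,400, which is 5 full-or-partial $4,000 increments; reduction = 5 × $65 = $325, leaving $73.
Total: $22,400 + $7,100 + $73 = $29,573.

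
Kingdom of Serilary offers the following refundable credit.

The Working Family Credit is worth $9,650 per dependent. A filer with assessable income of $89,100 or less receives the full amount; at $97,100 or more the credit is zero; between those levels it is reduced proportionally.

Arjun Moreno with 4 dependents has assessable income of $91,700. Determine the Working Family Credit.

Working Family Credit: base = 4 × $9,650 = $38,600. $91,700 is $2,600 into a $8,000 phase-out range, leaving 5,400/8,000 of the credit: $38,600 × 5,400/8,000 = $26,055.

$26,055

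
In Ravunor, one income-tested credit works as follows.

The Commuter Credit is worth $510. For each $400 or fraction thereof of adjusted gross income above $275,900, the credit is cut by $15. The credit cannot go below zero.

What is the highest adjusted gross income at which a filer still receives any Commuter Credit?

$289,100

After 33 increments the reduction is 33 × $15 = $495, leaving $15; one more increment wipes it out. Increment 33 ends at excess 33 × $400 = $13,200, so the highest qualifying income is $275,900 + $13,200 = $289,100.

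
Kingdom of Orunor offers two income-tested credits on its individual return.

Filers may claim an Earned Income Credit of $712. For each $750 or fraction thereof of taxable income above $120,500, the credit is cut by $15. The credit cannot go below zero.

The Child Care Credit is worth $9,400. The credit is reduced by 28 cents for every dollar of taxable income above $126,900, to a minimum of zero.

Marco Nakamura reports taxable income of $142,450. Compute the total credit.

Earned Income Credit: income exceeds $120,500 by $21,950, which is 30 full-or-partial $750 increments; reduction = 30 × $15 = $450, leaving $262.
Child Care Credit: 28% of the $15,550 excess over $126,900 is $4,354; credit = $9,400 − $4,354 = $5,046.
Total: $262 + $5,046 = $5,308.

$5,308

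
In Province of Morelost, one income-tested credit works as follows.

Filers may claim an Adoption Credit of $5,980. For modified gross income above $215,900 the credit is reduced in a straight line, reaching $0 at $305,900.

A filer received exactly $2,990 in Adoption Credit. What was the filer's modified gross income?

$2,990 is 2,990/5,980 of the full $5,980, so 2,990/5,980 of the $90,000 range has been used: income = $215,900 + $90,000 × 2,990/5,980 = $260,900.

$260,900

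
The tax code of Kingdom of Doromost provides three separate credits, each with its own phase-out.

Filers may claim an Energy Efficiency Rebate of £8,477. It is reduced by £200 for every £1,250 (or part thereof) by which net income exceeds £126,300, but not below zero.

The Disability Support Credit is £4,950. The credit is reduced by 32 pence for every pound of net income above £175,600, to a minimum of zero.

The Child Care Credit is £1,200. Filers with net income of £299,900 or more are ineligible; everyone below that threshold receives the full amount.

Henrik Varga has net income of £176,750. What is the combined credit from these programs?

£6,059

Energy Efficiency Rebate: income exceeds £126,300 by £50,450, which is 41 full-or-partial £1,250 increments; reduction = 41 × £200 = £8,200, leaving £277.
Disability Support Credit: 32% of the £1,150 excess over £175,600 is £368; credit = £4,950 − £368 = £4,582.
Child Care Credit: £176,750 is below the £299,900 cutoff, so the full £1,200 applies.
Total: £277 + £4,582 + £1,200 = £6,059.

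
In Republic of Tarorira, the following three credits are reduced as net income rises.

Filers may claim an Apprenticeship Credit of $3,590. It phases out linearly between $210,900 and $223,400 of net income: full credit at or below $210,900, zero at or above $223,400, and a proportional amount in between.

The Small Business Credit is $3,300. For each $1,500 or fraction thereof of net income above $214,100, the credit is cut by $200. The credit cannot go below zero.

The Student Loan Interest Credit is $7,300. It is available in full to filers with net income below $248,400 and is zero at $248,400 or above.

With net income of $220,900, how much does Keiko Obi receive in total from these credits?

Apprenticeship Credit: $220,900 is $10,000 into a $12,500 phase-out range, leaving 2,500/12,500 of the credit: $3,590 × 2,500/12,500 = $718.
Small Business Credit: income exceeds $214,100 by $6,800, which is 5 full-or-partial $1,500 increments; reduction = 5 × $200 = $1,000, leaving $2,300.
Student Loan Interest Credit: $220,900 is below the $248,400 cutoff, so the full $7,300 applies.
Total: $718 + $2,300 + $7,300 = $10,318.

$10,318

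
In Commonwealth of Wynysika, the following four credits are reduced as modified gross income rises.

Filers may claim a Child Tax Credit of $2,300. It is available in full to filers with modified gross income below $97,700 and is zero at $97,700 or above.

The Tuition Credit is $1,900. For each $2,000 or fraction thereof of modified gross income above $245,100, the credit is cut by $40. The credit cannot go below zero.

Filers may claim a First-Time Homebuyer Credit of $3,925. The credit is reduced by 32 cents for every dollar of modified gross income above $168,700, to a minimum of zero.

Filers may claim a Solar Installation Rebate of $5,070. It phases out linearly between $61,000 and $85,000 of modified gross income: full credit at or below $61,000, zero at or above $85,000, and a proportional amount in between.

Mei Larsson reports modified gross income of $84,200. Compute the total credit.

Child Tax Credit: $84,200 is below the $97,700 cutoff, so the full $2,300 applies.
Tuition Credit: $84,200 is at or below the $245,100 threshold, so the full $1,900 applies.
First-Time Homebuyer Credit: $84,200 is at or below the $168,700 threshold, so the full $3,925 applies.
Solar Installation Rebate: $84,200 is $23,200 into a $24,000 phase-out range, leaving 800/24,000 of the credit: $5,070 × 800/24,000 = $169.
Total: $2,300 + $1,900 + $3,925 + $169 = $8,294.

$8,294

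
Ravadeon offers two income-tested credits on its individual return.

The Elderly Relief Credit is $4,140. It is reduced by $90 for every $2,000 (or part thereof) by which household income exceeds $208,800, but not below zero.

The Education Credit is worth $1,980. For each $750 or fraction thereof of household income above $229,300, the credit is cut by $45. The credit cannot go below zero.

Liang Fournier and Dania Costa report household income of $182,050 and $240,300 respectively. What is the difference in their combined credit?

Liang ($182,050): Elderly Relief Credit: $182,050 is at or below the $208,800 threshold, so the full $4,140 applies. Education Credit: $182,050 is at or below the $229,300 threshold, so the full $1,980 applies. total $4,140 + $1,980 = $6,120
Dania ($240,300): Elderly Relief Credit: income exceeds $208,800 by $31,500, which is 16 full-or-partial $2,000 increments; reduction = 16 × $90 = $1,440, leaving $2,700. Education Credit: income exceeds $229,300 by $11,000, which is 15 full-or-partial $750 increments; reduction = 15 × $45 = $675, leaving $1,305. total $2,700 + $1,305 = $4,005
Difference: |$6,120 − $4,005| = $2,115.

$2,115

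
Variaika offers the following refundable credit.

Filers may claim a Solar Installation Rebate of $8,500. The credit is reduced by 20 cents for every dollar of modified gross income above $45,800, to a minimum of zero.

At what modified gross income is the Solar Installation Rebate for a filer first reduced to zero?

The credit falls by 20% of each dollar above $45,800, so it reaches zero when the excess is $8,500 / 20% = $42,500: income = $45,800 + $42,500 = $88,300.

$88,300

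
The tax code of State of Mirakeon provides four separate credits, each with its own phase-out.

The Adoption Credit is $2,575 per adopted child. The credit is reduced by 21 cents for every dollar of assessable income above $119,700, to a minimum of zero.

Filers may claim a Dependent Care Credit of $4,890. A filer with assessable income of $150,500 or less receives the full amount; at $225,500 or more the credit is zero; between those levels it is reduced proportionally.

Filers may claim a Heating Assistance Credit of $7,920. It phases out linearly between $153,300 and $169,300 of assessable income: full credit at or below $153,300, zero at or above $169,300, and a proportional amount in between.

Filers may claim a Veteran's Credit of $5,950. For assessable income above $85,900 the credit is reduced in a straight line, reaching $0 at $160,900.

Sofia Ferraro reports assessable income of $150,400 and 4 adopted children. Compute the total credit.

$17,496

Adoption Credit: base = 4 × $2,575 = $10,300. 21% of the $30,700 excess over $119,700 is $6,447; credit = $10,300 − $6,447 = $3,853.
Dependent Care Credit: $150,400 is at or below the $150,500 threshold, so the full $4,890 applies.
Heating Assistance Credit: $150,400 is at or below the $153,300 threshold, so the full $7,920 applies.
Veteran's Credit: $150,400 is $64,500 into a $75,000 phase-out range, leaving 10,500/75,000 of the credit: $5,950 × 10,500/75,000 = $833.
Total: $3,853 + $4,890 + $7,920 + $833 = $17,496.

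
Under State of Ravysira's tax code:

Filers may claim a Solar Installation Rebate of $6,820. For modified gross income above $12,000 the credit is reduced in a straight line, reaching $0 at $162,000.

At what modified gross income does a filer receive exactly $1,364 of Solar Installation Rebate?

$132,000

$1,364 is 1,364/6,820 of the full $6,820, so 5,456/6,820 of the $150,000 range has been used: income = $12,000 + $150,000 × 5,456/6,820 = $132,000.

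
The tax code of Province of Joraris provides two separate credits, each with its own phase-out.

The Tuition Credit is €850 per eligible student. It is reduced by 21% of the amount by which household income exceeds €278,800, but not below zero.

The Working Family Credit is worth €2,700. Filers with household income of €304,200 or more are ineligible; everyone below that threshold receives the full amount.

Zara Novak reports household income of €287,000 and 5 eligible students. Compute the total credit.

€5,228

Tuition Credit: base = 5 × €850 = €4,250. 21% of the €8,200 excess over €278,800 is €1,722; credit = €4,250 − €1,722 = €2,528.
Working Family Credit: €287,000 is below the €304,200 cutoff, so the full €2,700 applies.
Total: €2,528 + €2,700 = €5,228.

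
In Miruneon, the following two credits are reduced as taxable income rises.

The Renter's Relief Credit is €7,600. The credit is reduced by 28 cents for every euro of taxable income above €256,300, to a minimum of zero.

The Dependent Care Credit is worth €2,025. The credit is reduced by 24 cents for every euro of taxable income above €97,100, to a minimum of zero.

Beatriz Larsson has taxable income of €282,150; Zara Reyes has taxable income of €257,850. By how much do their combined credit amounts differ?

€6,804

Beatriz (€282,150): Renter's Relief Credit: 28% of the €25,850 excess over €256,300 is €7,238; credit = €7,600 − €7,238 = €362. Dependent Care Credit: 24% of the €185,050 excess over €97,100 is €44,412 ≥ base, so the credit is €0. total €362 + €0 = €362
Zara (€257,850): Renter's Relief Credit: 28% of the €1,550 excess over €256,300 is €434; credit = €7,600 − €434 = €7,166. Dependent Care Credit: 24% of the €160,750 excess over €97,100 is €38,580 ≥ base, so the credit is €0. total €7,166 + €0 = €7,166
Difference: |€362 − €7,166| = €6,804.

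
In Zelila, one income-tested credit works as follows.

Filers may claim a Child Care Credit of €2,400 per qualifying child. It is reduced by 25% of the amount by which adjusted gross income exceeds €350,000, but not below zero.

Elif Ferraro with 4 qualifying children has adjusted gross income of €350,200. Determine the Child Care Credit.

Child Care Credit: base = 4 × €2,400 = €9,600. 25% of the €200 excess over €350,000 is €50; credit = €9,600 − €50 = €9,550.

€9,550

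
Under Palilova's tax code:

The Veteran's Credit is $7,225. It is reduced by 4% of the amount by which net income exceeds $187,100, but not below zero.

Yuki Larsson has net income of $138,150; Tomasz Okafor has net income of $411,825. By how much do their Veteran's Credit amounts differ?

$7,225

Yuki ($138,150): Veteran's Credit: $138,150 is at or below the $187,100 threshold, so the full $7,225 applies.
Tomasz ($411,825): Veteran's Credit: 4% of the $224,725 excess over $187,100 is $8,989 ≥ base, so the credit is $0.
Difference: |$7,225 − $0| = $7,225.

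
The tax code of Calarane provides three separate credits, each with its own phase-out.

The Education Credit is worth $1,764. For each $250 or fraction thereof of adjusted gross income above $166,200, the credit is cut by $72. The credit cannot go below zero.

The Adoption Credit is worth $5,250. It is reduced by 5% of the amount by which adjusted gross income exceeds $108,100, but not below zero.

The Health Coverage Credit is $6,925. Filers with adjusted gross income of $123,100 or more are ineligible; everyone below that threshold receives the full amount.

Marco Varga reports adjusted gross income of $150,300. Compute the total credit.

$4,904

Education Credit: $150,300 is at or below the $166,200 threshold, so the full $1,764 applies.
Adoption Credit: 5% of the $42,200 excess over $108,100 is $2,110; credit = $5,250 − $2,110 = $3,140.
Health Coverage Credit: $150,300 meets or exceeds the $123,100 cutoff, so the credit is $0.
Total: $1,764 + $3,140 + $0 = $4,904.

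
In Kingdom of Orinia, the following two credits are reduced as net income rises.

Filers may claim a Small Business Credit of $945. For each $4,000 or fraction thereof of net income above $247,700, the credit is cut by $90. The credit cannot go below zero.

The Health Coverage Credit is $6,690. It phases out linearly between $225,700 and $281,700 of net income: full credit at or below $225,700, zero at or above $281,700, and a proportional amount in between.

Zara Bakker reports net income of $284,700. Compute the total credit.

$45

Small Business Credit: income exceeds $247,700 by $37,000, which is 10 full-or-partial $4,000 increments; reduction = 10 × $90 = $900, leaving $45.
Health Coverage Credit: $284,700 is at or above $281,700, so the credit is $0.
Total: $45 + $0 = $45.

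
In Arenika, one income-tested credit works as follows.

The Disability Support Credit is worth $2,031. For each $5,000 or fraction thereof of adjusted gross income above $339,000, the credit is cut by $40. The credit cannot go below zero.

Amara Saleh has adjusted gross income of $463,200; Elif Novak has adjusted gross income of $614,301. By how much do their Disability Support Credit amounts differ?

$1,031

Amara ($463,200): Disability Support Credit: income exceeds $339,000 by $124,200, which is 25 full-or-partial $5,000 increments; reduction = 25 × $40 = $1,000, leaving $1,031.
Elif ($614,301): Disability Support Credit: income exceeds $339,000 by $275,301 → 56 increments × $40 = $2,240 ≥ base, so the credit is $0.
Difference: |$1,031 − $0| = $1,031.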